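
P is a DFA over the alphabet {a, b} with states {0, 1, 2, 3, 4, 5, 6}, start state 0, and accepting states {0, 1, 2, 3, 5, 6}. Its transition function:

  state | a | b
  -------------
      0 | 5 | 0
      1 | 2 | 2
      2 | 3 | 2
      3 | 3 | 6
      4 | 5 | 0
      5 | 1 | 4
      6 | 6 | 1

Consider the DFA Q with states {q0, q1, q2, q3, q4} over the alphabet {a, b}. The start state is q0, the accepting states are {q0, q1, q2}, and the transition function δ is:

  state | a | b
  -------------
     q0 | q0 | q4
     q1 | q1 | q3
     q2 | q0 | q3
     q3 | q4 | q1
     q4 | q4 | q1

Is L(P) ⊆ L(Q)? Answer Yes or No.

The string b is in L(P) but not in L(Q).
So L(P) ⊄ L(Q).

No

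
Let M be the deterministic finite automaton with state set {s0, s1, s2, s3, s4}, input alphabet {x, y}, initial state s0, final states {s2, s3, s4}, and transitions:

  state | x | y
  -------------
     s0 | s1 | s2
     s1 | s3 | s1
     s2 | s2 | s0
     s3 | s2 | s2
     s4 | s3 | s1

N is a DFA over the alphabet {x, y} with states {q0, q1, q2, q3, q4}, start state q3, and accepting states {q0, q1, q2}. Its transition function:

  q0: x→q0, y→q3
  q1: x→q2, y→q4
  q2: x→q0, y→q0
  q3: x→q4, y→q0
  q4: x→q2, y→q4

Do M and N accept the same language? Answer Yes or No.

Exploring the product automaton M × N from the start pair (s0, q3), following both machines on each input symbol, reaches 4 state pairs: (s0, q3), (s1, q4), (s2, q0), (s3, q2).
M accepts in {s2, s3, s4} and N accepts in {q0, q1, q2}. In every reachable pair the two components are either both accepting — (s2, q0), (s3, q2) — or both non-accepting, so no string is accepted by exactly one of the machines: L(M) \ L(N) and L(N) \ L(M) are both empty.
Hence every string is accepted by M iff it is accepted by N, and the two languages coincide.

Yes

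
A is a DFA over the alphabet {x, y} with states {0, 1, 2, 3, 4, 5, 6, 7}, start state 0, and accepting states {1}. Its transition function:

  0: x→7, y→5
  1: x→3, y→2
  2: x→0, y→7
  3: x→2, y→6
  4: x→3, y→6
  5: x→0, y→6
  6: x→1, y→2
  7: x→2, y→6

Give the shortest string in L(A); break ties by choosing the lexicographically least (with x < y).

A breadth-first search from 0 reaches an accepting state first via the path 0 → 7 → 6 → 1 on input xyx.
No string of length < 3 is accepted (BFS exhausts all shorter strings without reaching an accepting state), and xyx is the lexicographically least accepting string of length 3.

xyx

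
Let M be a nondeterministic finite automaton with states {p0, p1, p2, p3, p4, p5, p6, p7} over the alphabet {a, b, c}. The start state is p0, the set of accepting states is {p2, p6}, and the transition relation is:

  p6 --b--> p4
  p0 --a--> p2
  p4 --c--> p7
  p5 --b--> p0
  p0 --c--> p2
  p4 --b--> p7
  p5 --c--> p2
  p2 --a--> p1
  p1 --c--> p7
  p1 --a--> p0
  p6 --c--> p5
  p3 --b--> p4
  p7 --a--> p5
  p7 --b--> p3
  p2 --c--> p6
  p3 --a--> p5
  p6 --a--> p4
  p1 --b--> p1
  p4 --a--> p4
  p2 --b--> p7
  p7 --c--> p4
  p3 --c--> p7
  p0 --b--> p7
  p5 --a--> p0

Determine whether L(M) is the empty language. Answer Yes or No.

The string a is accepted: the run p0 → p2 ends in the accepting state p2.
Since at least one string is accepted, L(M) is not empty.

No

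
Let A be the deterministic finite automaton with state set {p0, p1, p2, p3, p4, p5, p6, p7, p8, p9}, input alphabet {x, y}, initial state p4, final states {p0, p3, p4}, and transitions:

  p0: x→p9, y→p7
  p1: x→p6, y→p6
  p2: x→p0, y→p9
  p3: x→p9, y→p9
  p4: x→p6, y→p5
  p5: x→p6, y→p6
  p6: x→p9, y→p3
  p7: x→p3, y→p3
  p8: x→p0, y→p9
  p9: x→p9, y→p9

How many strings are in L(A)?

The useful subgraph on states {p3, p4, p5, p6} is acyclic, so L(A) is finite; the longest accepting path visits 4 useful states, giving maximum string length 3.
Counting accepting paths from p4 by length: 1 of length 0, 1 of length 2, 2 of length 3. Total 4.

4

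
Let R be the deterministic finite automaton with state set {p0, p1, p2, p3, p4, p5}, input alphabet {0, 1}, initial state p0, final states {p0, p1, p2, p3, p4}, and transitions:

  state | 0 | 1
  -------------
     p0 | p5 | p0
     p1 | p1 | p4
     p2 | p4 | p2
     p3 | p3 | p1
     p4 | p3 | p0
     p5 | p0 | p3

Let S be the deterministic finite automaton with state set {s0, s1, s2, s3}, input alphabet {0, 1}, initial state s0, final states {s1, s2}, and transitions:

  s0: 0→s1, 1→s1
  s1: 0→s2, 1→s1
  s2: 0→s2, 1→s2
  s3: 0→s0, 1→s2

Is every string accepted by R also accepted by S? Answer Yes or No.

The empty string ε is in L(R) but not in L(S).
So L(R) ⊄ L(S).

No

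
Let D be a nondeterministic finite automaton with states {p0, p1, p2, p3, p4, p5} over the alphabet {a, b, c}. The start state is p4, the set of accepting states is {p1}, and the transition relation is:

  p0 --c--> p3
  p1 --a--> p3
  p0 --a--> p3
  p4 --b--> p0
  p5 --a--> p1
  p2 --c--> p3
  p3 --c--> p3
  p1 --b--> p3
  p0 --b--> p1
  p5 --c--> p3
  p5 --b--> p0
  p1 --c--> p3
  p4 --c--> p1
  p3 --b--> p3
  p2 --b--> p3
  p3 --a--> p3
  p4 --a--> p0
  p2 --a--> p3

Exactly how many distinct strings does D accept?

3

The useful subgraph on states {p0, p1, p4} is acyclic, so L(D) is finite; the longest accepting path visits 3 useful states, giving maximum string length 2.
Counting accepting paths from p4 by length: 1 of length 1, 2 of length 2. Total 3.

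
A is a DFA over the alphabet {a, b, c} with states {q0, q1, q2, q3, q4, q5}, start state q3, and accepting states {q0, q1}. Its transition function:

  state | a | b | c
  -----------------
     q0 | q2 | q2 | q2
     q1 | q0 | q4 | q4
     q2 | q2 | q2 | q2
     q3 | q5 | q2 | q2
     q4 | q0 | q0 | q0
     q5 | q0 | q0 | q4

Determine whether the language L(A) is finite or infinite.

The useful states (reachable from q3 and able to reach an accepting state) are {q0, q3, q4, q5}.
Restricted to these states the transition graph has no cycle, so every accepting path has bounded length and L is finite.

finite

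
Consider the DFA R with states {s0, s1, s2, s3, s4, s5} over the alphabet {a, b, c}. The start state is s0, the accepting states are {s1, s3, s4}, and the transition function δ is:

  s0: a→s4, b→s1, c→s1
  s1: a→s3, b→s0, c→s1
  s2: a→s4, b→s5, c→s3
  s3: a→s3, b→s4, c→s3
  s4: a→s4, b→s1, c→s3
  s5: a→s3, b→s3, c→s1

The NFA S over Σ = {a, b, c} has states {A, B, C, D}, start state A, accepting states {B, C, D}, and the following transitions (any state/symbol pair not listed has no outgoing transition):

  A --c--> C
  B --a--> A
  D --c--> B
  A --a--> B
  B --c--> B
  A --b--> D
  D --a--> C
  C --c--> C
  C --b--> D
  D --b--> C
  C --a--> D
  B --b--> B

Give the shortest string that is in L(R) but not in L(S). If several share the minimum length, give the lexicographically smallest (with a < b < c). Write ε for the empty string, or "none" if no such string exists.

The string aa is accepted by R but not by S.
No shorter string lies in the difference, and aa is the lexicographically first length-2 string in L(R) \ L(S).

aa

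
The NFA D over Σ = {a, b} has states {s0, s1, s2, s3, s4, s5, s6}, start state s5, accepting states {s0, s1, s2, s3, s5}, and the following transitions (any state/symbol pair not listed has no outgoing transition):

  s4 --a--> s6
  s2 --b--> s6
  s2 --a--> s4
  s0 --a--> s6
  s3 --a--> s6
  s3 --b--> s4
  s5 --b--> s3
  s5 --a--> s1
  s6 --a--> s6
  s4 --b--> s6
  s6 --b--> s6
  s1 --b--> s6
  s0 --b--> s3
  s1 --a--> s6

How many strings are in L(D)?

3

The useful subgraph on states {s1, s3, s5} is acyclic, so L(D) is finite; the longest accepting path visits 2 useful states, giving maximum string length 1.
Counting accepting paths from s5 by length: 1 of length 0, 2 of length 1. Total 3.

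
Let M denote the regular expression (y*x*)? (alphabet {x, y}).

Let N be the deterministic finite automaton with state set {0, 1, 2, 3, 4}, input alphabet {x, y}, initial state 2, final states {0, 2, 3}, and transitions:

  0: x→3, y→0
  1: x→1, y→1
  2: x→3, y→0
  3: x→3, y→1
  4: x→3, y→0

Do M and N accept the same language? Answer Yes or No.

Yes

Converting the expression M to a DFA (subset construction, then merging equivalent states) gives the minimal DFA with states {m0, m1, m2}, start state m0, accepting states {m0, m1} and transitions m0: x→m1, y→m0; m1: x→m1, y→m2; m2: x→m2, y→m2.
Exploring the product automaton M × N from the start pair (m0, 2), following both machines on each input symbol, reaches 4 state pairs: (m0, 2), (m1, 3), (m0, 0), (m2, 1).
M accepts in {m0, m1} and N accepts in {0, 2, 3}. In every reachable pair the two components are either both accepting — (m0, 2), (m1, 3), (m0, 0) — or both non-accepting, so no string is accepted by exactly one of the machines: L(M) \ L(N) and L(N) \ L(M) are both empty.
Hence every string is accepted by M iff it is accepted by N, and the two languages coincide.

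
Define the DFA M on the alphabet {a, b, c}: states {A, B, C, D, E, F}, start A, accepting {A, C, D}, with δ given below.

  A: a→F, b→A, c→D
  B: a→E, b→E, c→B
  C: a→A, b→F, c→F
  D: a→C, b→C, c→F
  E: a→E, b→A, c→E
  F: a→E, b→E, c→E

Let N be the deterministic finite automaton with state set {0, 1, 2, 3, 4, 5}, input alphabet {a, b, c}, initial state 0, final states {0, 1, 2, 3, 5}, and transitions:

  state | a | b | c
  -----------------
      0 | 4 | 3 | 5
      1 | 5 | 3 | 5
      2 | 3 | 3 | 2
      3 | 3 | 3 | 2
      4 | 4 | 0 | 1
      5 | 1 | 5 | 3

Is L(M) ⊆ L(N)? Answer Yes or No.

Yes

Exploring the product automaton M × N from the start pair (A, 0), following both machines on each input symbol, reaches 21 state pairs: (A, 0), (F, 4), (A, 3), (D, 5), (E, 4), (E, 0), (E, 1), (F, 3), (D, 2), (C, 1), (C, 5), (E, 5), (E, 3), (E, 2), (C, 3), (F, 2), (A, 5), (F, 5), (A, 1), (F, 1), (D, 3).
M accepts in {A, C, D} and N accepts in {0, 1, 2, 3, 5}. The reachable pairs whose M-component is accepting are (A, 0), (A, 3), (D, 5), (D, 2), (C, 1), (C, 5), (C, 3), (A, 5), (A, 1), (D, 3); in each of them the N-component is accepting too, so the product for L(M) \ L(N) (M-component accepting, N-component rejecting) has no reachable accepting pair and the difference is empty.
Hence every string in L(M) is also in L(N).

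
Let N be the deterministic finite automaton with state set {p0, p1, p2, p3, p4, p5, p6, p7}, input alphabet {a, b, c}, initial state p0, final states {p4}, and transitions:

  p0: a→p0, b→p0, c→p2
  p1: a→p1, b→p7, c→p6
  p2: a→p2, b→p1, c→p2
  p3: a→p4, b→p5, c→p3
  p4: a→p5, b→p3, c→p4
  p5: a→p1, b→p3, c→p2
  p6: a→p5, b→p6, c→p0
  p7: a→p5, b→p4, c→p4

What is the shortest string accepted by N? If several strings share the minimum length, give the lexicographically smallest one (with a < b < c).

cbbb

A breadth-first search from p0 reaches an accepting state first via the path p0 → p2 → p1 → p7 → p4 on input cbbb.
No string of length < 4 is accepted (BFS exhausts all shorter strings without reaching an accepting state), and cbbb is the lexicographically least accepting string of length 4.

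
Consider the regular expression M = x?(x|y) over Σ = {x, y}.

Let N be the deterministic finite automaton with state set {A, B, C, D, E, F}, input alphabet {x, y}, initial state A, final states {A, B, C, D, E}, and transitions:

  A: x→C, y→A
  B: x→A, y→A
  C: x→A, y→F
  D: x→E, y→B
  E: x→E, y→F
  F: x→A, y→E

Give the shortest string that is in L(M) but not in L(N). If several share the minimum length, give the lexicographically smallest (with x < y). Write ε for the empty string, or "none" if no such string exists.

xy

The string xy is accepted by M but not by N.
No shorter string lies in the difference, and xy is the lexicographically first length-2 string in L(M) \ L(N).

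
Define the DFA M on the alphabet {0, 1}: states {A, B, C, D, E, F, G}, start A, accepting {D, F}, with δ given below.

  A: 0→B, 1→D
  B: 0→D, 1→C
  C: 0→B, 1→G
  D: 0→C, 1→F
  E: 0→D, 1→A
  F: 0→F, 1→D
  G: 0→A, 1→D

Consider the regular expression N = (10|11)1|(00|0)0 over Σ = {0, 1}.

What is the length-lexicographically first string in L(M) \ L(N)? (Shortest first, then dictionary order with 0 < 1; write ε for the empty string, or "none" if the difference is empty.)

The string 1 is accepted by M but not by N.
No shorter string lies in the difference, and 1 is the lexicographically first length-1 string in L(M) \ L(N).

1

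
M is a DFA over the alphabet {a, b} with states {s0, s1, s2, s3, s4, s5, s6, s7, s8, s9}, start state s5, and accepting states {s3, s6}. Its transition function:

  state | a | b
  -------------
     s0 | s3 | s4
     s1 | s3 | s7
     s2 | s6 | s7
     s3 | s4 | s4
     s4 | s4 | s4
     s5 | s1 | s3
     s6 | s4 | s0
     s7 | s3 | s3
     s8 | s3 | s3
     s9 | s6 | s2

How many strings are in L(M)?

The useful subgraph on states {s1, s3, s5, s7} is acyclic, so L(M) is finite; the longest accepting path visits 4 useful states, giving maximum string length 3.
Counting accepting paths from s5 by length: 1 of length 1, 1 of length 2, 2 of length 3. Total 4.

4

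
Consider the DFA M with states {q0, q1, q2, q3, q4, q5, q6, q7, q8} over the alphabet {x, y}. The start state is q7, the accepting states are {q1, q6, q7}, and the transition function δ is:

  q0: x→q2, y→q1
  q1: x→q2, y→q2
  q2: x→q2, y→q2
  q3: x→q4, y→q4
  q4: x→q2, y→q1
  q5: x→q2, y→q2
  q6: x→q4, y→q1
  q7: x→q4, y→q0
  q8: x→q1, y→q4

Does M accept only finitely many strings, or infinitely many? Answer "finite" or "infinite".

finite

The useful states (reachable from q7 and able to reach an accepting state) are {q0, q1, q4, q7}.
Restricted to these states the transition graph has no cycle, so every accepting path has bounded length and L is finite.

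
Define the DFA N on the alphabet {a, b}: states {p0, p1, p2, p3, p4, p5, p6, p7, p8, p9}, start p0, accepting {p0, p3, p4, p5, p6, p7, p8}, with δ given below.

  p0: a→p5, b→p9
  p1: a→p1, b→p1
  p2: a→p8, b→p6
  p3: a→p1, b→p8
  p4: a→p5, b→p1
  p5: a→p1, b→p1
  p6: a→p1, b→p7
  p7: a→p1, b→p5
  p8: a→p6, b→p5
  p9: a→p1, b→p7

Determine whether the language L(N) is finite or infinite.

finite

The useful states (reachable from p0 and able to reach an accepting state) are {p0, p5, p7, p9}.
Restricted to these states the transition graph has no cycle, so every accepting path has bounded length and L is finite.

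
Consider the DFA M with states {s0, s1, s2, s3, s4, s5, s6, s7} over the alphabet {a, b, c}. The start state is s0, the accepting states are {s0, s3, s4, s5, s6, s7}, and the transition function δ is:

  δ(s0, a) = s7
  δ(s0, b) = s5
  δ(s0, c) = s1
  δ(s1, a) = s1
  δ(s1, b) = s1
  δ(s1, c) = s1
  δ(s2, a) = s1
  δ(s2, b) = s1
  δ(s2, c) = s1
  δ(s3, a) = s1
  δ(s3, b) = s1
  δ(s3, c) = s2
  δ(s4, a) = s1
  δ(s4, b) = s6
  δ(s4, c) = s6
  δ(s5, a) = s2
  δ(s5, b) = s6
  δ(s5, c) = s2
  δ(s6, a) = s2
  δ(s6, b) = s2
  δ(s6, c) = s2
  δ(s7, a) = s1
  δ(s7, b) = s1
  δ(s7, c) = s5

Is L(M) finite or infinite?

finite

The useful states (reachable from s0 and able to reach an accepting state) are {s0, s5, s6, s7}.
Restricted to these states the transition graph has no cycle, so every accepting path has bounded length and L is finite.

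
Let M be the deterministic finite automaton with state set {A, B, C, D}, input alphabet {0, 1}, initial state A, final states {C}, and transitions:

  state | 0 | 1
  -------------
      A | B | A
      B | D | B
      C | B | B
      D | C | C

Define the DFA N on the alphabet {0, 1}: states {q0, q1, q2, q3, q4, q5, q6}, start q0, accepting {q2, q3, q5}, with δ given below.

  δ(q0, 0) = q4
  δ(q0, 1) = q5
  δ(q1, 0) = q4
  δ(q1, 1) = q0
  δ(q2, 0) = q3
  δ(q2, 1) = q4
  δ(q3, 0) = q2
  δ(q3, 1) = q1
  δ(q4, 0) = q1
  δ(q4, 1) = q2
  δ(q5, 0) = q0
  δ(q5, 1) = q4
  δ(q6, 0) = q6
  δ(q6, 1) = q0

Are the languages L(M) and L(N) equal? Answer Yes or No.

The string 000 is accepted by M but rejected by N.
So L(M) ≠ L(N).

No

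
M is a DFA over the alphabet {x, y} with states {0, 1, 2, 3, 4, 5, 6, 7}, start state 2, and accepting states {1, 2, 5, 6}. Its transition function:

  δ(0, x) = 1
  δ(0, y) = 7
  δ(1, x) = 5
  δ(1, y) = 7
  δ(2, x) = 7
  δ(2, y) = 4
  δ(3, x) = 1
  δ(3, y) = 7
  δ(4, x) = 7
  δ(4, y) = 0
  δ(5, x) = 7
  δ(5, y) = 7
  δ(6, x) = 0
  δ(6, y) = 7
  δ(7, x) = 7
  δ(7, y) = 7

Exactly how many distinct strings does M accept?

The useful subgraph on states {0, 1, 2, 4, 5} is acyclic, so L(M) is finite; the longest accepting path visits 5 useful states, giving maximum string length 4.
Counting accepting paths from 2 by length: 1 of length 0, 1 of length 3, 1 of length 4. Total 3.

3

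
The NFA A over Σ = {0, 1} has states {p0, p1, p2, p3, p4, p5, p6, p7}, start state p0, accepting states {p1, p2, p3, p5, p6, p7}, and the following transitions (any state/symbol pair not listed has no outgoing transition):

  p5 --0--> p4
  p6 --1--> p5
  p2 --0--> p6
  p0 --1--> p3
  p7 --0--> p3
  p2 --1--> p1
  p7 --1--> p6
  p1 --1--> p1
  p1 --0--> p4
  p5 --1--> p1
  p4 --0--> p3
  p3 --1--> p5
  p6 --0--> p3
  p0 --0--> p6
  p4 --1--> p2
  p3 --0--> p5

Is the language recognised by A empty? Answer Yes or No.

The string 0 is accepted: the run p0 → p6 ends in the accepting state p6.
Since at least one string is accepted, L(A) is not empty.

No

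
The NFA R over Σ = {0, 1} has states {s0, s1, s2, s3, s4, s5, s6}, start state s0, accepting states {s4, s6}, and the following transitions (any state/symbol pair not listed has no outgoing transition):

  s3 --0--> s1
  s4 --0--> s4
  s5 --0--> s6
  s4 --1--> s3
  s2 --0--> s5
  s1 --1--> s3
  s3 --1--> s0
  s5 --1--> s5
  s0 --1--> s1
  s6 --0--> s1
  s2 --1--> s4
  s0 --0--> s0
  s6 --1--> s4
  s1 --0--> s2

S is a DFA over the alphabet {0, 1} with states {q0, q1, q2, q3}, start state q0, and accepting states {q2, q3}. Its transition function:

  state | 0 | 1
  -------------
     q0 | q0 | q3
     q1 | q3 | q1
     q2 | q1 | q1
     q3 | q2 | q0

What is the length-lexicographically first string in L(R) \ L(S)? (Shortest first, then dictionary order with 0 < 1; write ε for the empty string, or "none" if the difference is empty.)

101

The string 101 is accepted by R but not by S.
No shorter string lies in the difference, and 101 is the lexicographically first length-3 string in L(R) \ L(S).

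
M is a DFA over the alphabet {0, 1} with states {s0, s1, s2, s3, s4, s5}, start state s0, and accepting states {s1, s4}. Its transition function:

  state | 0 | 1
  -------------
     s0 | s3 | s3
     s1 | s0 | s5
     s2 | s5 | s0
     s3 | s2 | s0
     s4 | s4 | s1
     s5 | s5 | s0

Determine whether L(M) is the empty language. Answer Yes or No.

Yes

The states reachable from the start state are {s0, s2, s3, s5}.
None of the accepting states {s1, s4} is reachable, so no string is accepted and L(M) = ∅.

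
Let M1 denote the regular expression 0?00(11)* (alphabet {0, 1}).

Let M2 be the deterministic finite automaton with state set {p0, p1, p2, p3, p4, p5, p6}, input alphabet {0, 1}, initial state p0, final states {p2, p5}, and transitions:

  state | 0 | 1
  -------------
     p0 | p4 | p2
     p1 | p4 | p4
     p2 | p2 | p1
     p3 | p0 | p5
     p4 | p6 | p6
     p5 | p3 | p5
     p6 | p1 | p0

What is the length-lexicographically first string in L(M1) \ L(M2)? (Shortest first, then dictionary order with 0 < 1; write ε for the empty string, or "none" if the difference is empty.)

00

The string 00 is accepted by M1 but not by M2.
No shorter string lies in the difference, and 00 is the lexicographically first length-2 string in L(M1) \ L(M2).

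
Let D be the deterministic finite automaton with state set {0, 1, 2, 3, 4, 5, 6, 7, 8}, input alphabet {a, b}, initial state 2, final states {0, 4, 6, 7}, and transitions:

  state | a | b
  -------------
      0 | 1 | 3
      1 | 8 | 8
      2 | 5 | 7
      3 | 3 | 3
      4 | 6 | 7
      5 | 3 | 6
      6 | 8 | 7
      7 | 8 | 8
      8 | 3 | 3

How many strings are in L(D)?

The useful subgraph on states {2, 5, 6, 7} is acyclic, so L(D) is finite; the longest accepting path visits 4 useful states, giving maximum string length 3.
Counting accepting paths from 2 by length: 1 of length 1, 1 of length 2, 1 of length 3. Total 3.

3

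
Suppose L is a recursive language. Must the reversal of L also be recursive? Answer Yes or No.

Reverse the input on the tape and then run the decider for L; this halts and accepts exactly Lᴿ.
So the recursive languages are closed under reversal.

Yes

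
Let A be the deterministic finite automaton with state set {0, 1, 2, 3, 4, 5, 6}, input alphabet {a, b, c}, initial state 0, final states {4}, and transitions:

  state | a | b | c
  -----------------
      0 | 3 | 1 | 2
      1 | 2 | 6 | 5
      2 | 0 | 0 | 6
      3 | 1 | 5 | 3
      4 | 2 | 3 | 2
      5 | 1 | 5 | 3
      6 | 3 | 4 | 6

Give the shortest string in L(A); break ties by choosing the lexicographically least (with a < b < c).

A breadth-first search from 0 reaches an accepting state first via the path 0 → 1 → 6 → 4 on input bbb.
No string of length < 3 is accepted (BFS exhausts all shorter strings without reaching an accepting state), and bbb is the lexicographically least accepting string of length 3.

bbb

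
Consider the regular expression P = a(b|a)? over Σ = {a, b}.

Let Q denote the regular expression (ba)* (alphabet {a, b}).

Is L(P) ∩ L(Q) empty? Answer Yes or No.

Converting the expression P to a DFA (subset construction, then merging equivalent states) gives the minimal DFA with states {p0, p1, p2, p3}, start state p0, accepting states {p1, p3} and transitions p0: a→p1, b→p2; p1: a→p3, b→p3; p2: a→p2, b→p2; p3: a→p2, b→p2.
Converting the expression Q to a DFA (subset construction, then merging equivalent states) gives the minimal DFA with states {q0, q1, q2}, start state q0, accepting states {q0} and transitions q0: a→q1, b→q2; q1: a→q1, b→q1; q2: a→q0, b→q1.
Exploring the product automaton P × Q from the start pair (p0, q0), following both machines on each input symbol, reaches 6 state pairs: (p0, q0), (p1, q1), (p2, q2), (p3, q1), (p2, q0), (p2, q1).
P accepts in {p1, p3} and Q accepts in {q0}; no reachable pair has both components accepting, so no string drives both machines to acceptance simultaneously and L(P) ∩ L(Q) = ∅.
So no string is accepted by both, and the intersection is empty.

Yes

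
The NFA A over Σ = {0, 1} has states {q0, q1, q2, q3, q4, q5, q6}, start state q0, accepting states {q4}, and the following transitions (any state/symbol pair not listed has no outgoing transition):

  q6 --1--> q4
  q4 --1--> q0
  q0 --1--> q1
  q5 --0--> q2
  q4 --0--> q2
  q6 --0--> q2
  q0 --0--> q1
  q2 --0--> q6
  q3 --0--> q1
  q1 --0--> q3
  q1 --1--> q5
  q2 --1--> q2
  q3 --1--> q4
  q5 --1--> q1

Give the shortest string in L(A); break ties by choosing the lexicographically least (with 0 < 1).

A breadth-first search from q0 reaches an accepting state first via the path q0 → q1 → q3 → q4 on input 001.
No string of length < 3 is accepted (BFS exhausts all shorter strings without reaching an accepting state), and 001 is the lexicographically least accepting string of length 3.

001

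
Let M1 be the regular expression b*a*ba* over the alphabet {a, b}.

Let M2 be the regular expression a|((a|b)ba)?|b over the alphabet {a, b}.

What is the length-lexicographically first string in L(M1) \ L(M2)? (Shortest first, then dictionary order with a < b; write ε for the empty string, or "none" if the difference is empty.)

The string ab is accepted by M1 but not by M2.
No shorter string lies in the difference, and ab is the lexicographically first length-2 string in L(M1) \ L(M2).

ab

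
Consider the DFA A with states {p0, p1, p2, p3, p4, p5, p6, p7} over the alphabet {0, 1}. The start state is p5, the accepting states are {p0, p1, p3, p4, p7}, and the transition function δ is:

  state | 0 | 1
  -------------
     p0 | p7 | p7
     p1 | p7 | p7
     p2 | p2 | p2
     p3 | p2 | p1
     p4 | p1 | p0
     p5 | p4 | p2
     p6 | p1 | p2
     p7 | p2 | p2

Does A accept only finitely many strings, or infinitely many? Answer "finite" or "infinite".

finite

The useful states (reachable from p5 and able to reach an accepting state) are {p0, p1, p4, p5, p7}.
Restricted to these states the transition graph has no cycle, so every accepting path has bounded length and L is finite.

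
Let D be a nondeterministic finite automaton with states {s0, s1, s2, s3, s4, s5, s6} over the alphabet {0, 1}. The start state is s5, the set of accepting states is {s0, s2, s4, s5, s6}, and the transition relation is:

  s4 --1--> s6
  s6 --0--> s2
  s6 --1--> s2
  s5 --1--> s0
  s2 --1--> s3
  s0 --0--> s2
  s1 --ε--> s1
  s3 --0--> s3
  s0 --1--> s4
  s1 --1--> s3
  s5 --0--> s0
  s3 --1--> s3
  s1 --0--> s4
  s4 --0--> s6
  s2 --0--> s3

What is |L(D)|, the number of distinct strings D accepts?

The useful subgraph on states {s0, s2, s4, s5, s6} is acyclic, so L(D) is finite; the longest accepting path visits 5 useful states, giving maximum string length 4.
Counting accepting paths from s5 by length: 1 of length 0, 2 of length 1, 4 of length 2, 4 of length 3, 8 of length 4. Total 19.

19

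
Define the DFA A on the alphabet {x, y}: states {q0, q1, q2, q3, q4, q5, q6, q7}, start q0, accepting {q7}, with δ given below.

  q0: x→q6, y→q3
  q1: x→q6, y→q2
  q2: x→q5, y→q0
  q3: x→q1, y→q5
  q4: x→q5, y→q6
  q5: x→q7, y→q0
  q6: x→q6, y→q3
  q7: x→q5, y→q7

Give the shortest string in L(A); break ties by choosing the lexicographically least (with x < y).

yyx

A breadth-first search from q0 reaches an accepting state first via the path q0 → q3 → q5 → q7 on input yyx.
No string of length < 3 is accepted (BFS exhausts all shorter strings without reaching an accepting state), and yyx is the lexicographically least accepting string of length 3.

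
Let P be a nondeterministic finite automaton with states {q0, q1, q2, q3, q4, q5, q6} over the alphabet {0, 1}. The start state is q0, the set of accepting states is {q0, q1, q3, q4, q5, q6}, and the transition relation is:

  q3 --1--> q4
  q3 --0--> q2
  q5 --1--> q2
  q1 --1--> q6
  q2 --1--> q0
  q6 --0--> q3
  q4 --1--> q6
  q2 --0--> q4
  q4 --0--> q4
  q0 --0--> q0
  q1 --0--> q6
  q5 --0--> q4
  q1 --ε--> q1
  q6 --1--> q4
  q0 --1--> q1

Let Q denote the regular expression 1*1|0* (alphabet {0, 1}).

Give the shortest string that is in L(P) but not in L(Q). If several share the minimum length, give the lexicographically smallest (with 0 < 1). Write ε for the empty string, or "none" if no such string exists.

The string 01 is accepted by P but not by Q.
No shorter string lies in the difference, and 01 is the lexicographically first length-2 string in L(P) \ L(Q).

01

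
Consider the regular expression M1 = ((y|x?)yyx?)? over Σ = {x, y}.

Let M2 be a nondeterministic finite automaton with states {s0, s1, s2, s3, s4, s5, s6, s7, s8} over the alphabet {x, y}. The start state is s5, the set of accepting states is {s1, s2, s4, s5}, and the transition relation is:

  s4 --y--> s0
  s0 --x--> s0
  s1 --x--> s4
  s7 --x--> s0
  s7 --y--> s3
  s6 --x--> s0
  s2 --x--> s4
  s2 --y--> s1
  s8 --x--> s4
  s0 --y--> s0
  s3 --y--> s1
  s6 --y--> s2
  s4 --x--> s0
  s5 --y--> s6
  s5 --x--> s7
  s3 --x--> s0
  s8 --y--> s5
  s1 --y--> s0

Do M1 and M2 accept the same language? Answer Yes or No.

Yes

Converting the expression M1 to a DFA (subset construction, then merging equivalent states) gives the minimal DFA with states {r0, r1, r2, r3, r4, r5, r6, r7}, start state r0, accepting states {r0, r5, r6, r7} and transitions r0: x→r1, y→r2; r1: x→r3, y→r4; r2: x→r3, y→r5; r3: x→r3, y→r3; r4: x→r3, y→r6; r5: x→r7, y→r6; r6: x→r7, y→r3; r7: x→r3, y→r3.
Exploring the product automaton M1 × M2 from the start pair (r0, s5), following both machines on each input symbol, reaches 8 state pairs: (r0, s5), (r1, s7), (r2, s6), (r3, s0), (r4, s3), (r5, s2), (r6, s1), (r7, s4).
M1 accepts in {r0, r5, r6, r7} and M2 accepts in {s1, s2, s4, s5}. In every reachable pair the two components are either both accepting — (r0, s5), (r5, s2), (r6, s1), (r7, s4) — or both non-accepting, so no string is accepted by exactly one of the machines: L(M1) \ L(M2) and L(M2) \ L(M1) are both empty.
Hence every string is accepted by M1 iff it is accepted by M2, and the two languages coincide.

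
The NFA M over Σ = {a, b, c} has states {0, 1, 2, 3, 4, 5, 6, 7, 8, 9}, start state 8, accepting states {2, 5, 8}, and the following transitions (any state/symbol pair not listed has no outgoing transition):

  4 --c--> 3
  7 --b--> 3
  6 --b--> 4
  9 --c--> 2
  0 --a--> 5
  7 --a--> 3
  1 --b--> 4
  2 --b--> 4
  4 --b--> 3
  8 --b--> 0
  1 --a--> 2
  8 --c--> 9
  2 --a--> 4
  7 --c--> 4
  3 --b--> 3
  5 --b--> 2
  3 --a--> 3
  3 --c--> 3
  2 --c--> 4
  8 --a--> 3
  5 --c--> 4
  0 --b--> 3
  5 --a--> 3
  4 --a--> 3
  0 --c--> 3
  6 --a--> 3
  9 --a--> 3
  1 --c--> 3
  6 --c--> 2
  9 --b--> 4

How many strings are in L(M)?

4

The useful subgraph on states {0, 2, 5, 8, 9} is acyclic, so L(M) is finite; the longest accepting path visits 4 useful states, giving maximum string length 3.
Counting accepting paths from 8 by length: 1 of length 0, 2 of length 2, 1 of length 3. Total 4.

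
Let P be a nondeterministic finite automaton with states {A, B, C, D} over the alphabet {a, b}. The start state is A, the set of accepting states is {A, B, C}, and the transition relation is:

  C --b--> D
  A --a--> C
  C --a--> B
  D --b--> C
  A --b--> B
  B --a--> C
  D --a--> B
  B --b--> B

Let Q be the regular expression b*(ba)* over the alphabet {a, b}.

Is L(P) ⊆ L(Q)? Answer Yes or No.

The string a is in L(P) but not in L(Q).
So L(P) ⊄ L(Q).

No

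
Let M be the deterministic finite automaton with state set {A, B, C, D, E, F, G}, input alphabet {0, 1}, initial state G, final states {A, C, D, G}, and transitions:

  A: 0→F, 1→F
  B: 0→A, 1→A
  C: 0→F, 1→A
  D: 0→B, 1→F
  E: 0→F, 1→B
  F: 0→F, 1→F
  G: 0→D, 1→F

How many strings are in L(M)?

The useful subgraph on states {A, B, D, G} is acyclic, so L(M) is finite; the longest accepting path visits 4 useful states, giving maximum string length 3.
Counting accepting paths from G by length: 1 of length 0, 1 of length 1, 2 of length 3. Total 4.

4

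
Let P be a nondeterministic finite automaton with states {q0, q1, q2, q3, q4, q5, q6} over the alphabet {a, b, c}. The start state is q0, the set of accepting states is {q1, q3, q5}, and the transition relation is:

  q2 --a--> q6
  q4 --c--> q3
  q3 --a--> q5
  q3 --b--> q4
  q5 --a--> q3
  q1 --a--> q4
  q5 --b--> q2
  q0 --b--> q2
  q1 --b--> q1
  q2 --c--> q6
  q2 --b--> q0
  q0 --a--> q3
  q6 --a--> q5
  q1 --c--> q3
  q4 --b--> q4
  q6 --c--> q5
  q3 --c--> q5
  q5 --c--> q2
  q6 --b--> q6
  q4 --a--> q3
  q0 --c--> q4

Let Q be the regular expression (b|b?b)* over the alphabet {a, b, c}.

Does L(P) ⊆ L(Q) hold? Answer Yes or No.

No

The string a is in L(P) but not in L(Q).
So L(P) ⊄ L(Q).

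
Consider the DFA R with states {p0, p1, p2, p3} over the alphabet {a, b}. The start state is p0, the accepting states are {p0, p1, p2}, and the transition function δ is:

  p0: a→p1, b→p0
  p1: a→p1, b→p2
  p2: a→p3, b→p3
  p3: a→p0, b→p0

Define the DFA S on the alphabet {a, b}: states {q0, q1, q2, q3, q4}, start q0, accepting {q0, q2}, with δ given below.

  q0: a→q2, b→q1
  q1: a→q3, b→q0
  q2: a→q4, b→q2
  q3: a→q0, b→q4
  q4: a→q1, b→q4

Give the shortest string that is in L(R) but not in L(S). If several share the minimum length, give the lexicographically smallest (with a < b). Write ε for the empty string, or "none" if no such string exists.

b

The string b is accepted by R but not by S.
No shorter string lies in the difference, and b is the lexicographically first length-1 string in L(R) \ L(S).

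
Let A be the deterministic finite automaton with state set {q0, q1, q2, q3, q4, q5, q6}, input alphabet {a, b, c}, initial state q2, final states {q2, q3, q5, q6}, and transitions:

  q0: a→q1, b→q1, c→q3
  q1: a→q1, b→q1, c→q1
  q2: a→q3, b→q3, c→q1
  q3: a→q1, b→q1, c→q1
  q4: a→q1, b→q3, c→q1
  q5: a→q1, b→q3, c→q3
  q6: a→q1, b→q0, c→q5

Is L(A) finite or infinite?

The useful states (reachable from q2 and able to reach an accepting state) are {q2, q3}.
Restricted to these states the transition graph has no cycle, so every accepting path has bounded length and L is finite.

finite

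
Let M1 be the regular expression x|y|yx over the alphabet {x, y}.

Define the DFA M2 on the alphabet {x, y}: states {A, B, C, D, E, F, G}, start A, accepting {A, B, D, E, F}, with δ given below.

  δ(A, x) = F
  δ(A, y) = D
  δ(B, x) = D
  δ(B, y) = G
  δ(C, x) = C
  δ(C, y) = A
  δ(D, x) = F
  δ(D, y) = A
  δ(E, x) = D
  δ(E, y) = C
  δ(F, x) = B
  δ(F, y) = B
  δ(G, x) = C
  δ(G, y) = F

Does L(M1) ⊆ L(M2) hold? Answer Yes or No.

Yes

Converting the expression M1 to a DFA (subset construction, then merging equivalent states) gives the minimal DFA with states {r0, r1, r2, r3}, start state r0, accepting states {r1, r2} and transitions r0: x→r1, y→r2; r1: x→r3, y→r3; r2: x→r1, y→r3; r3: x→r3, y→r3.
Exploring the product automaton M1 × M2 from the start pair (r0, A), following both machines on each input symbol, reaches 9 state pairs: (r0, A), (r1, F), (r2, D), (r3, B), (r3, A), (r3, D), (r3, G), (r3, F), (r3, C).
M1 accepts in {r1, r2} and M2 accepts in {A, B, D, E, F}. The reachable pairs whose M1-component is accepting are (r1, F), (r2, D); in each of them the M2-component is accepting too, so the product for L(M1) \ L(M2) (M1-component accepting, M2-component rejecting) has no reachable accepting pair and the difference is empty.
Hence every string in L(M1) is also in L(M2).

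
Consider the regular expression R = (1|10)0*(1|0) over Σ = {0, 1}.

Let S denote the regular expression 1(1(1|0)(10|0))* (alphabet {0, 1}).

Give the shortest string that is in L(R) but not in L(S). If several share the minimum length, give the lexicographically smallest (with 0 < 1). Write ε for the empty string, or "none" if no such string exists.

The string 10 is accepted by R but not by S.
No shorter string lies in the difference, and 10 is the lexicographically first length-2 string in L(R) \ L(S).

10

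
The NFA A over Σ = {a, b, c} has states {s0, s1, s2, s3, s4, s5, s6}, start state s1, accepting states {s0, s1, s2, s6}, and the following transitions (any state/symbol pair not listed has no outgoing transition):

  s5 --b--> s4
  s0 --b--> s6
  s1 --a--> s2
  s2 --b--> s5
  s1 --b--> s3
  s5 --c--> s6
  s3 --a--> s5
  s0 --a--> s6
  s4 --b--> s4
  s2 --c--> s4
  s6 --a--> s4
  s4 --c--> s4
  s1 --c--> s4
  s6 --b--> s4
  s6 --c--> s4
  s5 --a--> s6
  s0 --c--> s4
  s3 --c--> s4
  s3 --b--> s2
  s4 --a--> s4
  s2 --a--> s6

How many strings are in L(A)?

The useful subgraph on states {s1, s2, s3, s5, s6} is acyclic, so L(A) is finite; the longest accepting path visits 5 useful states, giving maximum string length 4.
Counting accepting paths from s1 by length: 1 of length 0, 1 of length 1, 2 of length 2, 5 of length 3, 2 of length 4. Total 11.

11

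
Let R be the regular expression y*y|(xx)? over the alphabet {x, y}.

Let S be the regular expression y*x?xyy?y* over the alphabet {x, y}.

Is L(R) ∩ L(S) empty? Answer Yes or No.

Converting the expression R to a DFA (subset construction, then merging equivalent states) gives the minimal DFA with states {r0, r1, r2, r3, r4}, start state r0, accepting states {r0, r2, r3} and transitions r0: x→r1, y→r2; r1: x→r3, y→r4; r2: x→r4, y→r2; r3: x→r4, y→r4; r4: x→r4, y→r4.
Converting the expression S to a DFA (subset construction, then merging equivalent states) gives the minimal DFA with states {s0, s1, s2, s3, s4}, start state s0, accepting states {s3} and transitions s0: x→s1, y→s0; s1: x→s2, y→s3; s2: x→s4, y→s3; s3: x→s4, y→s3; s4: x→s4, y→s4.
Exploring the product automaton R × S from the start pair (r0, s0), following both machines on each input symbol, reaches 8 state pairs: (r0, s0), (r1, s1), (r2, s0), (r3, s2), (r4, s3), (r4, s1), (r4, s4), (r4, s2).
R accepts in {r0, r2, r3} and S accepts in {s3}; no reachable pair has both components accepting, so no string drives both machines to acceptance simultaneously and L(R) ∩ L(S) = ∅.
So no string is accepted by both, and the intersection is empty.

Yes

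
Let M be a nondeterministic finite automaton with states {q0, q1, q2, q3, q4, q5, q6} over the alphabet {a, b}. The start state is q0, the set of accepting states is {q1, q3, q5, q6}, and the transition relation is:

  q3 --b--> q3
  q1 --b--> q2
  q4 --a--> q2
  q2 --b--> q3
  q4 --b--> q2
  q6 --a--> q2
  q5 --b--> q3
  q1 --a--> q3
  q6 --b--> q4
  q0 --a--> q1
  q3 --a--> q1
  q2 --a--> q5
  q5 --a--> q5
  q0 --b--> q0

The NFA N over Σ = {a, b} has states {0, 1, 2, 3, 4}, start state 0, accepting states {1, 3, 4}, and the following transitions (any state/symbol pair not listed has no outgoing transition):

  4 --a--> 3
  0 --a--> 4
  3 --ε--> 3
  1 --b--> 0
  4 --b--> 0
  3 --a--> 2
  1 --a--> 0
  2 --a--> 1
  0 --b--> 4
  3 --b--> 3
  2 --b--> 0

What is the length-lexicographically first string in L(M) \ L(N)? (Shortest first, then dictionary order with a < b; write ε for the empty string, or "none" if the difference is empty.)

The string aaa is accepted by M but not by N.
No shorter string lies in the difference, and aaa is the lexicographically first length-3 string in L(M) \ L(N).

aaa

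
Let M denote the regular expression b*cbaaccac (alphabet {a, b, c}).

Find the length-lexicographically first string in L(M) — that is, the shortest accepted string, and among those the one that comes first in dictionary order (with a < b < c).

cbaaccac

By inspection of the expression, no string of length less than 8 matches, and cbaaccac is the lexicographically first match of length 8.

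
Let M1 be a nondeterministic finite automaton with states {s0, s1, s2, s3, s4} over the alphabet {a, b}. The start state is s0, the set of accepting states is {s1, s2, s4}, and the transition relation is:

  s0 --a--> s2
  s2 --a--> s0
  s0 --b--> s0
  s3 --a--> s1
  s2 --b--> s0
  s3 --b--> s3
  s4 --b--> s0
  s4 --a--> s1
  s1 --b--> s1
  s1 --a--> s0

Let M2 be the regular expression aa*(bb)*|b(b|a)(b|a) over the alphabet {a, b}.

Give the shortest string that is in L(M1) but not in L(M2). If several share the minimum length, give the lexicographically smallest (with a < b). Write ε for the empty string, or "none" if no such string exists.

ba

The string ba is accepted by M1 but not by M2.
No shorter string lies in the difference, and ba is the lexicographically first length-2 string in L(M1) \ L(M2).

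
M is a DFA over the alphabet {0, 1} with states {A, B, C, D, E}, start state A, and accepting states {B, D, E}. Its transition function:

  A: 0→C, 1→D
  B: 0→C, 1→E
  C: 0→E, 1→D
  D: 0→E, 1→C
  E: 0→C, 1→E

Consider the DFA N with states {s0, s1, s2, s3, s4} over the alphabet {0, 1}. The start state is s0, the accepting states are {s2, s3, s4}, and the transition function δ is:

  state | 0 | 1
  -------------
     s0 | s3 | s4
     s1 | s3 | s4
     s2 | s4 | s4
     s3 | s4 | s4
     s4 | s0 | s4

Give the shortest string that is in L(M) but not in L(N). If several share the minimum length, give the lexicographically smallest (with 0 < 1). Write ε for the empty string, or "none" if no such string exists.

10

The string 10 is accepted by M but not by N.
No shorter string lies in the difference, and 10 is the lexicographically first length-2 string in L(M) \ L(N).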